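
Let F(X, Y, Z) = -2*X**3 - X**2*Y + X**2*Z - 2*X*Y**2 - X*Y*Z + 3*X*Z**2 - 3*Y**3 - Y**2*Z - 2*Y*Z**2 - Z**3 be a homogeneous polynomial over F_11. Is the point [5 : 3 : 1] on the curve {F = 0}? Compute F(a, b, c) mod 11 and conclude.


F(5,3,1) ≡ 8 (mod 11); P is NOT on the curve.

Evaluate F(5, 3, 1) term-by-term (mod 11).
  -2*X**3 ↦ -2·125·1·1 = -250
  -X**2*Y ↦ -1·25·3·1 = -75
  X**2*Z ↦ 1·25·1·1 = 25
  -2*X*Y**2 ↦ -2·5·9·1 = -90
  -X*Y*Z ↦ -1·5·3·1 = -15
  3*X*Z**2 ↦ 3·5·1·1 = 15
  -3*Y**3 ↦ -3·1·27·1 = -81
  -Y**2*Z ↦ -1·1·9·1 = -9
  -2*Y*Z**2 ↦ -2·1·3·1 = -6
  -Z**3 ↦ -1·1·1·1 = -1
Sum: F(5, 3, 1) = (-250) + (-75) + (25) + (-90) + (-15) + (15) + (-81) + (-9) + (-6) + (-1) = -487.
Reducing mod 11: -487 ≡ 8 (mod 11).
Since F(a, b, c) ≡ 8 ≠ 0 (mod 11), P does NOT lie on the curve.


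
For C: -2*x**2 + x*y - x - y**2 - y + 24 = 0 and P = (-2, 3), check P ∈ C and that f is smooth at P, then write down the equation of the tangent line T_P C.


Tangent line at P: 10*x - 9*y + 47 = 0.

Step 1: f(-2, 3) = 0, so P lies on C.
Step 2: partial derivatives
  f_x(x, y) = -4*x + y - 1, f_y(x, y) = x - 2*y - 1.
  f_x(P) = 10, f_y(P) = -9 (gradient nonzero, so P is smooth).
Step 3: tangent line at P: 10·(x − -2) + -9·(y − 3) = 0.
Expanding: 10*x - 9*y + 47 = 0.


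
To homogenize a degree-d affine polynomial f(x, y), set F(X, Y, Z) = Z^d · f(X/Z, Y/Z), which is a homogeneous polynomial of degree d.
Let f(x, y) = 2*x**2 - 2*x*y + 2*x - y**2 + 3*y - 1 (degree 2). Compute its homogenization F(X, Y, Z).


F(X, Y, Z) = 2*X**2 - 2*X*Y + 2*X*Z - Y**2 + 3*Y*Z - Z**2

deg(f) = 2.
Substitute x = X/Z, y = Y/Z into f, then multiply by Z^2.
  monomial 2·x^2·y^0 ↦ 2·X^2·Y^0·Z^0.
  monomial -2·x^1·y^1 ↦ -2·X^1·Y^1·Z^0.
  monomial 2·x^1·y^0 ↦ 2·X^1·Y^0·Z^1.
  monomial -1·x^0·y^2 ↦ -1·X^0·Y^2·Z^0.
  monomial 3·x^0·y^1 ↦ 3·X^0·Y^1·Z^1.
  monomial -1·x^0·y^0 ↦ -1·X^0·Y^0·Z^2.
Collecting: F(X, Y, Z) = 2*X**2 - 2*X*Y + 2*X*Z - Y**2 + 3*Y*Z - Z**2.


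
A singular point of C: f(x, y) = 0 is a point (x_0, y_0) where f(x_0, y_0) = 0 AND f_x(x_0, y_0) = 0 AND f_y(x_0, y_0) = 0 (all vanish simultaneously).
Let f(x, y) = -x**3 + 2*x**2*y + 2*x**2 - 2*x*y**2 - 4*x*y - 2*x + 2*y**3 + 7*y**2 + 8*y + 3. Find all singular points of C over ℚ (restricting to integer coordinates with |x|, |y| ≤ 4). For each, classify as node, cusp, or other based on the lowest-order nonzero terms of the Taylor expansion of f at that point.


Singular points: {(0, -1)}; classification: cusp.

Compute partial derivatives:
  f_x = -3*x**2 + 4*x*y + 4*x - 2*y**2 - 4*y - 2.
  f_y = 2*x**2 - 4*x*y - 4*x + 6*y**2 + 14*y + 8.
Scan x_0 ∈ {−4, ..., 4}. For each x_0, f_y(x_0, y) is a polynomial in y; find its integer roots y ∈ {−4, ..., 4}, then test f_x and f at those candidates.
  x = -4: f_y(-4, y) = 6*y**2 + 30*y + 56; no integer root y with |y| ≤ 4.
  x = -3: f_y(-3, y) = 6*y**2 + 26*y + 38; no integer root y with |y| ≤ 4.
  x = -2: f_y(-2, y) = 6*y**2 + 22*y + 24; no integer root y with |y| ≤ 4.
  x = -1: f_y(-1, y) = 6*y**2 + 18*y + 14; no integer root y with |y| ≤ 4.
  x = 0: f_y(0, y) = 6*y**2 + 14*y + 8; vanishes at y ∈ {-1}. (0, -1): f_x = 0, f = 0 — SINGULAR.
  x = 1: f_y(1, y) = 6*y**2 + 10*y + 6; no integer root y with |y| ≤ 4.
  x = 2: f_y(2, y) = 6*y**2 + 6*y + 8; no integer root y with |y| ≤ 4.
  x = 3: f_y(3, y) = 6*y**2 + 2*y + 14; no integer root y with |y| ≤ 4.
  x = 4: f_y(4, y) = 6*y**2 - 2*y + 24; no integer root y with |y| ≤ 4.
Only singular point on the grid: (0, -1).
Classify: substitute x = 0 + u, y = -1 + v and expand: f = -u**3 + 2*u**2*v - 2*u*v**2 + 2*v**3 + v**2.
No constant or linear terms (consistent with a singular point). Quadratic part: v**2. Cubic part: -u**3 + 2*u**2*v - 2*u*v**2 + 2*v**3.
The quadratic part v**2 is a perfect square, so there is a single (double) tangent line v = 0, i.e. y = -1. Restricting the cubic part to that line (v = 0) leaves -u**3 ≠ 0, so f is not divisible by v and the branch is v² ≈ u**3 to lowest order — this is a cusp.
Classification: cusp.


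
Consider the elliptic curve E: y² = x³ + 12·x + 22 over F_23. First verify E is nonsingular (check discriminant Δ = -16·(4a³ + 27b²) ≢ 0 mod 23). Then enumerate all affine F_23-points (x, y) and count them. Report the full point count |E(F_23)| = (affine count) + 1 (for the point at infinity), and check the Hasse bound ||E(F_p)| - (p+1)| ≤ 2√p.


Affine points = {(1, 9), (1, 14), (2, 10), (2, 13), (3, 4), (3, 19), (5, 0), (7, 9), (7, 14), (8, 3), (8, 20), (9, 10), (9, 13), (11, 6), (11, 17), (12, 10), (12, 13), (13, 11), (13, 12), (14, 6), (14, 17), (15, 9), (15, 14), (16, 3), (16, 20), (19, 5), (19, 18), (21, 6), (21, 17), (22, 3), (22, 20)}; affine count = 31; |E(F_23)| = 32.

Discriminant check: Δ ∝ 4a³ + 27b² = 4·12³ + 27·22² = 4·1728 + 27·484 ≡ 16 (mod 23). Nonzero ⇒ E is nonsingular.
For each x ∈ F_23, compute rhs = x³ + 12·x + 22 mod 23, then count y ∈ F_23 with y² ≡ rhs.
  x = 0: rhs = 22, matching y values: none (0 points).
  x = 1: rhs = 12, matching y values: 9, 14 (2 points).
  x = 2: rhs = 8, matching y values: 10, 13 (2 points).
  x = 3: rhs = 16, matching y values: 4, 19 (2 points).
  x = 4: rhs = 19, matching y values: none (0 points).
  x = 5: rhs = 0, matching y values: 0 (1 points).
  x = 6: rhs = 11, matching y values: none (0 points).
  x = 7: rhs = 12, matching y values: 9, 14 (2 points).
  x = 8: rhs = 9, matching y values: 3, 20 (2 points).
  x = 9: rhs = 8, matching y values: 10, 13 (2 points).
  x = 10: rhs = 15, matching y values: none (0 points).
  x = 11: rhs = 13, matching y values: 6, 17 (2 points).
  x = 12: rhs = 8, matching y values: 10, 13 (2 points).
  x = 13: rhs = 6, matching y values: 11, 12 (2 points).
  x = 14: rhs = 13, matching y values: 6, 17 (2 points).
  x = 15: rhs = 12, matching y values: 9, 14 (2 points).
  x = 16: rhs = 9, matching y values: 3, 20 (2 points).
  x = 17: rhs = 10, matching y values: none (0 points).
  x = 18: rhs = 21, matching y values: none (0 points).
  x = 19: rhs = 2, matching y values: 5, 18 (2 points).
  x = 20: rhs = 5, matching y values: none (0 points).
  x = 21: rhs = 13, matching y values: 6, 17 (2 points).
  x = 22: rhs = 9, matching y values: 3, 20 (2 points).
Total affine count: 31.
Full point count |E(F_23)| = 31 + 1 = 32.
Hasse bound: |32 − (23+1)| = |8| = 8 ≤ 2√23 ≈ 9.5917 ✓.


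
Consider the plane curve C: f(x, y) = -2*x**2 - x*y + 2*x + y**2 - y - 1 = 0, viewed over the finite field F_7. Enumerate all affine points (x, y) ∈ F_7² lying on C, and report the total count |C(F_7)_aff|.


Affine F_7-points: {(1, 4), (1, 5), (2, 1), (2, 2), (5, 2), (5, 4)}; count = 6.

For each of the 49 pairs (x, y) ∈ F_7², evaluate f(x, y) mod 7. Record the zeros.
  x = 0: [0↦6, 1↦6, 2↦1, 3↦5, 4↦4, 5↦5, 6↦1]  zeros at y ∈ ∅
  x = 1: [0↦6, 1↦5, 2↦6, 3↦2, 4↦0, 5↦0, 6↦2]  zeros at y ∈ {4, 5}
  x = 2: [0↦2, 1↦0, 2↦0, 3↦2, 4↦6, 5↦5, 6↦6]  zeros at y ∈ {1, 2}
  x = 3: [0↦1, 1↦5, 2↦4, 3↦5, 4↦1, 5↦6, 6↦6]  zeros at y ∈ ∅
  x = 4: [0↦3, 1↦6, 2↦4, 3↦4, 4↦6, 5↦3, 6↦2]  zeros at y ∈ ∅
  x = 5: [0↦1, 1↦3, 2↦0, 3↦6, 4↦0, 5↦3, 6↦1]  zeros at y ∈ {2, 4}
  x = 6: [0↦2, 1↦3, 2↦6, 3↦4, 4↦4, 5↦6, 6↦3]  zeros at y ∈ ∅
Collecting zeros: affine points = {(1, 4), (1, 5), (2, 1), (2, 2), (5, 2), (5, 4)}.
Total count |C(F_7)_aff| = 6.


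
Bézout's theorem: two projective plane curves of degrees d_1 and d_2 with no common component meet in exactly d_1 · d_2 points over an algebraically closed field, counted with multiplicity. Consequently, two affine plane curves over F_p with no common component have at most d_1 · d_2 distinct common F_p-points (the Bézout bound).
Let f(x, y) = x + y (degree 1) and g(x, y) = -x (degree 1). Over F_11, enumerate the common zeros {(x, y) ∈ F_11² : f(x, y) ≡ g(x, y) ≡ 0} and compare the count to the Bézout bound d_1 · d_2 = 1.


Common zeros: {(0, 0)}; count = 1; Bézout bound = 1.

deg(f) = 1, deg(g) = 1, so Bézout bound = 1.
Scan x ∈ F_11. For each x, list the y ∈ F_11 with f(x, y) ≡ 0 and those with g(x, y) ≡ 0 (mod 11); the common zeros in that column are the intersection.
  x = 0: f ≡ 0 at y ∈ {0}; g ≡ 0 at y ∈ {0, 1, 2, 3, 4, 5, 6, 7, 8, 9, 10}; common: {0}.
  x = 1: f ≡ 0 at y ∈ {10}; g ≡ 0 at y ∈ ∅; common: ∅.
  x = 2: f ≡ 0 at y ∈ {9}; g ≡ 0 at y ∈ ∅; common: ∅.
  x = 3: f ≡ 0 at y ∈ {8}; g ≡ 0 at y ∈ ∅; common: ∅.
  x = 4: f ≡ 0 at y ∈ {7}; g ≡ 0 at y ∈ ∅; common: ∅.
  x = 5: f ≡ 0 at y ∈ {6}; g ≡ 0 at y ∈ ∅; common: ∅.
  x = 6: f ≡ 0 at y ∈ {5}; g ≡ 0 at y ∈ ∅; common: ∅.
  x = 7: f ≡ 0 at y ∈ {4}; g ≡ 0 at y ∈ ∅; common: ∅.
  x = 8: f ≡ 0 at y ∈ {3}; g ≡ 0 at y ∈ ∅; common: ∅.
  x = 9: f ≡ 0 at y ∈ {2}; g ≡ 0 at y ∈ ∅; common: ∅.
  x = 10: f ≡ 0 at y ∈ {1}; g ≡ 0 at y ∈ ∅; common: ∅.
Collecting: common zeros = {(0, 0)}, so the count is 1.
Comparison with the Bézout bound: 1 ≤ 1 = deg(f)·deg(g), as expected for curves with no common component (the bound is attained).


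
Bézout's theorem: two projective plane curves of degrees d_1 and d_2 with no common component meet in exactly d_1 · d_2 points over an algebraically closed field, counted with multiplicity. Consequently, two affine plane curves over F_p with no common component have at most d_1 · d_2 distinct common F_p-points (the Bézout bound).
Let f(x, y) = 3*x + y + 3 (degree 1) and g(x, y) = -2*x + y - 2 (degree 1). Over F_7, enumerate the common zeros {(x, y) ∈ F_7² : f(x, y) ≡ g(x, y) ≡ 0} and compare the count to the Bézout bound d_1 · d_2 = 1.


Common zeros: {(6, 0)}; count = 1; Bézout bound = 1.

deg(f) = 1, deg(g) = 1, so Bézout bound = 1.
Scan x ∈ F_7. For each x, list the y ∈ F_7 with f(x, y) ≡ 0 and those with g(x, y) ≡ 0 (mod 7); the common zeros in that column are the intersection.
  x = 0: f ≡ 0 at y ∈ {4}; g ≡ 0 at y ∈ {2}; common: ∅.
  x = 1: f ≡ 0 at y ∈ {1}; g ≡ 0 at y ∈ {4}; common: ∅.
  x = 2: f ≡ 0 at y ∈ {5}; g ≡ 0 at y ∈ {6}; common: ∅.
  x = 3: f ≡ 0 at y ∈ {2}; g ≡ 0 at y ∈ {1}; common: ∅.
  x = 4: f ≡ 0 at y ∈ {6}; g ≡ 0 at y ∈ {3}; common: ∅.
  x = 5: f ≡ 0 at y ∈ {3}; g ≡ 0 at y ∈ {5}; common: ∅.
  x = 6: f ≡ 0 at y ∈ {0}; g ≡ 0 at y ∈ {0}; common: {0}.
Collecting: common zeros = {(6, 0)}, so the count is 1.
Comparison with the Bézout bound: 1 ≤ 1 = deg(f)·deg(g), as expected for curves with no common component (the bound is attained).


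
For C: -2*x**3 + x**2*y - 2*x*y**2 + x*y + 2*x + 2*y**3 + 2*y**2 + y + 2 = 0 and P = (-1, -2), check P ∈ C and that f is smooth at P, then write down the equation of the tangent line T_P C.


Tangent line at P: -10*x + 9*y + 8 = 0.

Step 1: f(-1, -2) = 0, so P lies on C.
Step 2: partial derivatives
  f_x(x, y) = -6*x**2 + 2*x*y - 2*y**2 + y + 2, f_y(x, y) = x**2 - 4*x*y + x + 6*y**2 + 4*y + 1.
  f_x(P) = -10, f_y(P) = 9 (gradient nonzero, so P is smooth).
Step 3: tangent line at P: -10·(x − -1) + 9·(y − -2) = 0.
Expanding: -10*x + 9*y + 8 = 0.


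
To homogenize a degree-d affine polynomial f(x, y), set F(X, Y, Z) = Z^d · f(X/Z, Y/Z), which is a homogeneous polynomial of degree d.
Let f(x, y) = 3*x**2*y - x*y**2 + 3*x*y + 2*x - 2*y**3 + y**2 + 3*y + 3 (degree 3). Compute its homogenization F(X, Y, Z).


F(X, Y, Z) = 3*X**2*Y - X*Y**2 + 3*X*Y*Z + 2*X*Z**2 - 2*Y**3 + Y**2*Z + 3*Y*Z**2 + 3*Z**3

deg(f) = 3.
Substitute x = X/Z, y = Y/Z into f, then multiply by Z^3.
  monomial 3·x^2·y^1 ↦ 3·X^2·Y^1·Z^0.
  monomial -1·x^1·y^2 ↦ -1·X^1·Y^2·Z^0.
  monomial 3·x^1·y^1 ↦ 3·X^1·Y^1·Z^1.
  monomial 2·x^1·y^0 ↦ 2·X^1·Y^0·Z^2.
  monomial -2·x^0·y^3 ↦ -2·X^0·Y^3·Z^0.
  monomial 1·x^0·y^2 ↦ 1·X^0·Y^2·Z^1.
  monomial 3·x^0·y^1 ↦ 3·X^0·Y^1·Z^2.
  monomial 3·x^0·y^0 ↦ 3·X^0·Y^0·Z^3.
Collecting: F(X, Y, Z) = 3*X**2*Y - X*Y**2 + 3*X*Y*Z + 2*X*Z**2 - 2*Y**3 + Y**2*Z + 3*Y*Z**2 + 3*Z**3.


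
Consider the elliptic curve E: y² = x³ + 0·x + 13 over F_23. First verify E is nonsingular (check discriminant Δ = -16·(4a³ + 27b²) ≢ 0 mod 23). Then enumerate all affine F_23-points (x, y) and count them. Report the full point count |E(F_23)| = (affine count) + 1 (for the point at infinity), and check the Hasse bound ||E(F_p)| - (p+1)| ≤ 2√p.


Affine points = {(0, 6), (0, 17), (4, 10), (4, 13), (5, 0), (9, 11), (9, 12), (10, 1), (10, 22), (12, 4), (12, 19), (13, 5), (13, 18), (17, 2), (17, 21), (18, 7), (18, 16), (19, 8), (19, 15), (20, 3), (20, 20), (22, 9), (22, 14)}; affine count = 23; |E(F_23)| = 24.

Discriminant check: Δ ∝ 4a³ + 27b² = 4·0³ + 27·13² = 4·0 + 27·169 ≡ 9 (mod 23). Nonzero ⇒ E is nonsingular.
For each x ∈ F_23, compute rhs = x³ + 0·x + 13 mod 23, then count y ∈ F_23 with y² ≡ rhs.
  x = 0: rhs = 13, matching y values: 6, 17 (2 points).
  x = 1: rhs = 14, matching y values: none (0 points).
  x = 2: rhs = 21, matching y values: none (0 points).
  x = 3: rhs = 17, matching y values: none (0 points).
  x = 4: rhs = 8, matching y values: 10, 13 (2 points).
  x = 5: rhs = 0, matching y values: 0 (1 points).
  x = 6: rhs = 22, matching y values: none (0 points).
  x = 7: rhs = 11, matching y values: none (0 points).
  x = 8: rhs = 19, matching y values: none (0 points).
  x = 9: rhs = 6, matching y values: 11, 12 (2 points).
  x = 10: rhs = 1, matching y values: 1, 22 (2 points).
  x = 11: rhs = 10, matching y values: none (0 points).
  x = 12: rhs = 16, matching y values: 4, 19 (2 points).
  x = 13: rhs = 2, matching y values: 5, 18 (2 points).
  x = 14: rhs = 20, matching y values: none (0 points).
  x = 15: rhs = 7, matching y values: none (0 points).
  x = 16: rhs = 15, matching y values: none (0 points).
  x = 17: rhs = 4, matching y values: 2, 21 (2 points).
  x = 18: rhs = 3, matching y values: 7, 16 (2 points).
  x = 19: rhs = 18, matching y values: 8, 15 (2 points).
  x = 20: rhs = 9, matching y values: 3, 20 (2 points).
  x = 21: rhs = 5, matching y values: none (0 points).
  x = 22: rhs = 12, matching y values: 9, 14 (2 points).
Total affine count: 23.
Full point count |E(F_23)| = 23 + 1 = 24.
Hasse bound: |24 − (23+1)| = |0| = 0 ≤ 2√23 ≈ 9.5917 ✓.


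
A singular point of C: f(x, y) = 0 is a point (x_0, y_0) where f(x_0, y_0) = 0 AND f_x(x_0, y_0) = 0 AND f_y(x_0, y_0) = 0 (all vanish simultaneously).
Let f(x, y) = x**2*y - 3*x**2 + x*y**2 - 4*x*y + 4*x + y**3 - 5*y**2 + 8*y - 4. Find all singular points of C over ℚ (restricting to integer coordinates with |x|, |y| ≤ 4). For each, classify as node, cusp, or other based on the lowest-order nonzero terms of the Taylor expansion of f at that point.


Singular points: {(0, 2)}; classification: node.

Compute partial derivatives:
  f_x = 2*x*y - 6*x + y**2 - 4*y + 4.
  f_y = x**2 + 2*x*y - 4*x + 3*y**2 - 10*y + 8.
Scan x_0 ∈ {−4, ..., 4}. For each x_0, f_y(x_0, y) is a polynomial in y; find its integer roots y ∈ {−4, ..., 4}, then test f_x and f at those candidates.
  x = -4: f_y(-4, y) = 3*y**2 - 18*y + 40; no integer root y with |y| ≤ 4.
  x = -3: f_y(-3, y) = 3*y**2 - 16*y + 29; no integer root y with |y| ≤ 4.
  x = -2: f_y(-2, y) = 3*y**2 - 14*y + 20; no integer root y with |y| ≤ 4.
  x = -1: f_y(-1, y) = 3*y**2 - 12*y + 13; no integer root y with |y| ≤ 4.
  x = 0: f_y(0, y) = 3*y**2 - 10*y + 8; vanishes at y ∈ {2}. (0, 2): f_x = 0, f = 0 — SINGULAR.
  x = 1: f_y(1, y) = 3*y**2 - 8*y + 5; vanishes at y ∈ {1}. (1, 1): f_x = -3 ≠ 0.
  x = 2: f_y(2, y) = 3*y**2 - 6*y + 4; no integer root y with |y| ≤ 4.
  x = 3: f_y(3, y) = 3*y**2 - 4*y + 5; no integer root y with |y| ≤ 4.
  x = 4: f_y(4, y) = 3*y**2 - 2*y + 8; no integer root y with |y| ≤ 4.
Only singular point on the grid: (0, 2).
Classify: substitute x = 0 + u, y = 2 + v and expand: f = u**2*v - u**2 + u*v**2 + v**3 + v**2.
No constant or linear terms (consistent with a singular point). Quadratic part: -u**2 + v**2. Cubic part: u**2*v + u*v**2 + v**3.
The quadratic part v**2 - u**2 = (v − u)(v + u) splits into two distinct linear factors, so there are two distinct tangent lines y − 2 = ±(x − 0) — this is a node (ordinary double point).
Classification: node.


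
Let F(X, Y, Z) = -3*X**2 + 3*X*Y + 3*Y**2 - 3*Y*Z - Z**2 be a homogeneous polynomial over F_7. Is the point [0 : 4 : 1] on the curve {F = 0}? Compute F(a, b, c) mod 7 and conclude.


F(0,4,1) ≡ 0 (mod 7); P is on the curve.

Evaluate F(0, 4, 1) term-by-term (mod 7).
  -3*X**2 ↦ -3·0·1·1 = 0
  3*X*Y ↦ 3·0·4·1 = 0
  3*Y**2 ↦ 3·1·16·1 = 48
  -3*Y*Z ↦ -3·1·4·1 = -12
  -Z**2 ↦ -1·1·1·1 = -1
Sum: F(0, 4, 1) = (0) + (0) + (48) + (-12) + (-1) = 35.
Reducing mod 7: 35 ≡ 0 (mod 7).
Since F(a, b, c) ≡ 0 (mod 7), P lies on the curve.


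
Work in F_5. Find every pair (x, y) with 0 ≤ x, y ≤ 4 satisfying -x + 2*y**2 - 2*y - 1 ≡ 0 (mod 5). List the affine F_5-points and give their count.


Affine F_5-points: {(1, 3), (3, 2), (3, 4), (4, 0), (4, 1)}; count = 5.

For each of the 25 pairs (x, y) ∈ F_5², evaluate f(x, y) mod 5. Record the zeros.
  x = 0: [0↦4, 1↦4, 2↦3, 3↦1, 4↦3]  zeros at y ∈ ∅
  x = 1: [0↦3, 1↦3, 2↦2, 3↦0, 4↦2]  zeros at y ∈ {3}
  x = 2: [0↦2, 1↦2, 2↦1, 3↦4, 4↦1]  zeros at y ∈ ∅
  x = 3: [0↦1, 1↦1, 2↦0, 3↦3, 4↦0]  zeros at y ∈ {2, 4}
  x = 4: [0↦0, 1↦0, 2↦4, 3↦2, 4↦4]  zeros at y ∈ {0, 1}
Collecting zeros: affine points = {(1, 3), (3, 2), (3, 4), (4, 0), (4, 1)}.
Total count |C(F_5)_aff| = 5.


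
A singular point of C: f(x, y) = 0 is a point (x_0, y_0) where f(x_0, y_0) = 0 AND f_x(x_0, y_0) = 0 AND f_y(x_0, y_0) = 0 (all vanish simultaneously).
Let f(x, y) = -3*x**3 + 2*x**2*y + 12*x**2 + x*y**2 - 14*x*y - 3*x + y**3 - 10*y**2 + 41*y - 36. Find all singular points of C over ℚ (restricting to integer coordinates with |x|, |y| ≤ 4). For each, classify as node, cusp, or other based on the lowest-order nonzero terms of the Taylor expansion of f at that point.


Singular points: {(2, 3)}; classification: cusp.

Compute partial derivatives:
  f_x = -9*x**2 + 4*x*y + 24*x + y**2 - 14*y - 3.
  f_y = 2*x**2 + 2*x*y - 14*x + 3*y**2 - 20*y + 41.
Scan x_0 ∈ {−4, ..., 4}. For each x_0, f_y(x_0, y) is a polynomial in y; find its integer roots y ∈ {−4, ..., 4}, then test f_x and f at those candidates.
  x = -4: f_y(-4, y) = 3*y**2 - 28*y + 129; no integer root y with |y| ≤ 4.
  x = -3: f_y(-3, y) = 3*y**2 - 26*y + 101; no integer root y with |y| ≤ 4.
  x = -2: f_y(-2, y) = 3*y**2 - 24*y + 77; no integer root y with |y| ≤ 4.
  x = -1: f_y(-1, y) = 3*y**2 - 22*y + 57; no integer root y with |y| ≤ 4.
  x = 0: f_y(0, y) = 3*y**2 - 20*y + 41; no integer root y with |y| ≤ 4.
  x = 1: f_y(1, y) = 3*y**2 - 18*y + 29; no integer root y with |y| ≤ 4.
  x = 2: f_y(2, y) = 3*y**2 - 16*y + 21; vanishes at y ∈ {3}. (2, 3): f_x = 0, f = 0 — SINGULAR.
  x = 3: f_y(3, y) = 3*y**2 - 14*y + 17; no integer root y with |y| ≤ 4.
  x = 4: f_y(4, y) = 3*y**2 - 12*y + 17; no integer root y with |y| ≤ 4.
Only singular point on the grid: (2, 3).
Classify: substitute x = 2 + u, y = 3 + v and expand: f = -3*u**3 + 2*u**2*v + u*v**2 + v**3 + v**2.
No constant or linear terms (consistent with a singular point). Quadratic part: v**2. Cubic part: -3*u**3 + 2*u**2*v + u*v**2 + v**3.
The quadratic part v**2 is a perfect square, so there is a single (double) tangent line v = 0, i.e. y = 3. Restricting the cubic part to that line (v = 0) leaves -3*u**3 ≠ 0, so f is not divisible by v and the branch is v² ≈ 3*u**3 to lowest order — this is a cusp.
Classification: cusp.


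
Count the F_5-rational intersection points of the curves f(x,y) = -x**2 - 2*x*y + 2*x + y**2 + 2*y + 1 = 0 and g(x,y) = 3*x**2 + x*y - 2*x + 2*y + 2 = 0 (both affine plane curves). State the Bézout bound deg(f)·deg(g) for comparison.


Common zeros: {(0, 4)}; count = 1; Bézout bound = 4.

deg(f) = 2, deg(g) = 2, so Bézout bound = 4.
Scan x ∈ F_5. For each x, list the y ∈ F_5 with f(x, y) ≡ 0 and those with g(x, y) ≡ 0 (mod 5); the common zeros in that column are the intersection.
  x = 0: f ≡ 0 at y ∈ {4}; g ≡ 0 at y ∈ {4}; common: {4}.
  x = 1: f ≡ 0 at y ∈ ∅; g ≡ 0 at y ∈ {4}; common: ∅.
  x = 2: f ≡ 0 at y ∈ {1}; g ≡ 0 at y ∈ {0}; common: ∅.
  x = 3: f ≡ 0 at y ∈ {1, 3}; g ≡ 0 at y ∈ ∅; common: ∅.
  x = 4: f ≡ 0 at y ∈ {2, 4}; g ≡ 0 at y ∈ {3}; common: ∅.
Collecting: common zeros = {(0, 4)}, so the count is 1.
Comparison with the Bézout bound: 1 ≤ 4 = deg(f)·deg(g), as expected for curves with no common component (the affine F_5-count falls short of the bound because intersections may lie at infinity, over extension fields, or carry multiplicity).


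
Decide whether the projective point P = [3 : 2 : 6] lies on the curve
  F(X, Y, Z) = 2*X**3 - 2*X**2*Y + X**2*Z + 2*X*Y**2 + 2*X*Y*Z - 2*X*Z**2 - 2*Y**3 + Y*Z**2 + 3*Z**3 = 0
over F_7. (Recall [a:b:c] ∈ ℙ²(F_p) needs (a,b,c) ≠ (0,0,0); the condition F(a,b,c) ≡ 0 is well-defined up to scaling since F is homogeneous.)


F(3,2,6) ≡ 5 (mod 7); P is NOT on the curve.

Evaluate F(3, 2, 6) term-by-term (mod 7).
  2*X**3 ↦ 2·27·1·1 = 54
  -2*X**2*Y ↦ -2·9·2·1 = -36
  X**2*Z ↦ 1·9·1·6 = 54
  2*X*Y**2 ↦ 2·3·4·1 = 24
  2*X*Y*Z ↦ 2·3·2·6 = 72
  -2*X*Z**2 ↦ -2·3·1·36 = -216
  -2*Y**3 ↦ -2·1·8·1 = -16
  Y*Z**2 ↦ 1·1·2·36 = 72
  3*Z**3 ↦ 3·1·1·216 = 648
Sum: F(3, 2, 6) = (54) + (-36) + (54) + (24) + (72) + (-216) + (-16) + (72) + (648) = 656.
Reducing mod 7: 656 ≡ 5 (mod 7).
Since F(a, b, c) ≡ 5 ≠ 0 (mod 7), P does NOT lie on the curve.


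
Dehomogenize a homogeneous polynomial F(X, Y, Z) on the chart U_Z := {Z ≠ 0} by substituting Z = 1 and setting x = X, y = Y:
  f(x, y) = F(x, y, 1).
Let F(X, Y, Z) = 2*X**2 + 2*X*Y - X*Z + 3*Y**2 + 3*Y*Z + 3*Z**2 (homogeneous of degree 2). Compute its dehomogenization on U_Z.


f(x, y) = 2*x**2 + 2*x*y - x + 3*y**2 + 3*y + 3

On U_Z we set Z = 1. Each monomial c·X^i·Y^j·Z^k in F becomes c·x^i·y^j·1^k = c·x^i·y^j.
Substituting Z = 1: F(X, Y, 1) = 2*x**2 + 2*x*y - x + 3*y**2 + 3*y + 3.
Note: deg(f) ≤ deg(F) = 2; strict inequality happens when F is divisible by Z (lost terms).


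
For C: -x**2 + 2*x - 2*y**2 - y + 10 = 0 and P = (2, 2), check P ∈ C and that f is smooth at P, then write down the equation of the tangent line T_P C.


Tangent line at P: -2*x - 9*y + 22 = 0.

Step 1: f(2, 2) = 0, so P lies on C.
Step 2: partial derivatives
  f_x(x, y) = 2 - 2*x, f_y(x, y) = -4*y - 1.
  f_x(P) = -2, f_y(P) = -9 (gradient nonzero, so P is smooth).
Step 3: tangent line at P: -2·(x − 2) + -9·(y − 2) = 0.
Expanding: -2*x - 9*y + 22 = 0.


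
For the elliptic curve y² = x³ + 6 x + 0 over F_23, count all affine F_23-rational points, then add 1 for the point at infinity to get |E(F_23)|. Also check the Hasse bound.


Affine points = {(0, 0), (8, 10), (8, 13), (9, 1), (9, 22), (10, 5), (10, 18), (12, 11), (12, 12), (16, 11), (16, 12), (17, 1), (17, 22), (18, 11), (18, 12), (19, 2), (19, 21), (20, 1), (20, 22), (21, 7), (21, 16), (22, 4), (22, 19)}; affine count = 23; |E(F_23)| = 24.

Discriminant check: Δ ∝ 4a³ + 27b² = 4·6³ + 27·0² = 4·216 + 27·0 ≡ 13 (mod 23). Nonzero ⇒ E is nonsingular.
For each x ∈ F_23, compute rhs = x³ + 6·x + 0 mod 23, then count y ∈ F_23 with y² ≡ rhs.
  x = 0: rhs = 0, matching y values: 0 (1 points).
  x = 1: rhs = 7, matching y values: none (0 points).
  x = 2: rhs = 20, matching y values: none (0 points).
  x = 3: rhs = 22, matching y values: none (0 points).
  x = 4: rhs = 19, matching y values: none (0 points).
  x = 5: rhs = 17, matching y values: none (0 points).
  x = 6: rhs = 22, matching y values: none (0 points).
  x = 7: rhs = 17, matching y values: none (0 points).
  x = 8: rhs = 8, matching y values: 10, 13 (2 points).
  x = 9: rhs = 1, matching y values: 1, 22 (2 points).
  x = 10: rhs = 2, matching y values: 5, 18 (2 points).
  x = 11: rhs = 17, matching y values: none (0 points).
  x = 12: rhs = 6, matching y values: 11, 12 (2 points).
  x = 13: rhs = 21, matching y values: none (0 points).
  x = 14: rhs = 22, matching y values: none (0 points).
  x = 15: rhs = 15, matching y values: none (0 points).
  x = 16: rhs = 6, matching y values: 11, 12 (2 points).
  x = 17: rhs = 1, matching y values: 1, 22 (2 points).
  x = 18: rhs = 6, matching y values: 11, 12 (2 points).
  x = 19: rhs = 4, matching y values: 2, 21 (2 points).
  x = 20: rhs = 1, matching y values: 1, 22 (2 points).
  x = 21: rhs = 3, matching y values: 7, 16 (2 points).
  x = 22: rhs = 16, matching y values: 4, 19 (2 points).
Total affine count: 23.
Full point count |E(F_23)| = 23 + 1 = 24.
Hasse bound: |24 − (23+1)| = |0| = 0 ≤ 2√23 ≈ 9.5917 ✓.


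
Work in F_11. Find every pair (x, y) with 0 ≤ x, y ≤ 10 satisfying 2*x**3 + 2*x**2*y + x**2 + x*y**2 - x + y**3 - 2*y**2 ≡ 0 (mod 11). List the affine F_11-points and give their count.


Affine F_11-points: {(0, 0), (0, 2), (2, 8), (4, 2), (6, 0), (6, 1), (6, 6), (7, 7), (8, 10), (9, 4), (9, 5), (9, 6), (10, 0), (10, 1), (10, 2)}; count = 15.

For each of the 121 pairs (x, y) ∈ F_11², evaluate f(x, y) mod 11. Record the zeros.
  x = 0: [0↦0, 1↦10, 2↦0, 3↦9, 4↦10, 5↦9, 6↦1, 7↦3, 8↦10, 9↦6, 10↦8]  zeros at y ∈ {0, 2}
  x = 1: [0↦2, 1↦4, 2↦10, 3↦4, 4↦3, 5↦2, 6↦7, 7↦2, 8↦4, 9↦8, 10↦9]  zeros at y ∈ ∅
  x = 2: [0↦7, 1↦5, 2↦9, 3↦3, 4↦4, 5↦7, 6↦7, 7↦10, 8↦0, 9↦5, 10↦9]  zeros at y ∈ {8}
  x = 3: [0↦5, 1↦3, 2↦9, 3↦7, 4↦3, 5↦3, 6↦2, 7↦6, 8↦10, 9↦9, 10↦9]  zeros at y ∈ ∅
  x = 4: [0↦8, 1↦10, 2↦0, 3↦6, 4↦1, 5↦2, 6↦4, 7↦2, 8↦2, 9↦10, 10↦10]  zeros at y ∈ {2}
  x = 5: [0↦6, 1↦5, 2↦5, 3↦1, 4↦10, 5↦5, 6↦3, 7↦10, 8↦10, 9↦9, 10↦2]  zeros at y ∈ ∅
  x = 6: [0↦0, 1↦0, 2↦3, 3↦4, 4↦9, 5↦2, 6↦0, 7↦9, 8↦2, 9↦7, 10↦8]  zeros at y ∈ {0, 1, 6}
  x = 7: [0↦2, 1↦7, 2↦6, 3↦5, 4↦10, 5↦5, 6↦7, 7↦0, 8↦1, 9↦5, 10↦7]  zeros at y ∈ {7}
  x = 8: [0↦2, 1↦5, 2↦4, 3↦5, 4↦3, 5↦4, 6↦3, 7↦6, 8↦8, 9↦4, 10↦0]  zeros at y ∈ {10}
  x = 9: [0↦1, 1↦6, 2↦9, 3↦5, 4↦0, 5↦0, 6↦0, 7↦6, 8↦2, 9↦5, 10↦10]  zeros at y ∈ {4, 5, 6}
  x = 10: [0↦0, 1↦0, 2↦0, 3↦6, 4↦2, 5↦5, 6↦10, 7↦1, 8↦6, 9↦9, 10↦5]  zeros at y ∈ {0, 1, 2}
Collecting zeros: affine points = {(0, 0), (0, 2), (2, 8), (4, 2), (6, 0), (6, 1), (6, 6), (7, 7), (8, 10), (9, 4), (9, 5), (9, 6), (10, 0), (10, 1), (10, 2)}.
Total count |C(F_11)_aff| = 15.


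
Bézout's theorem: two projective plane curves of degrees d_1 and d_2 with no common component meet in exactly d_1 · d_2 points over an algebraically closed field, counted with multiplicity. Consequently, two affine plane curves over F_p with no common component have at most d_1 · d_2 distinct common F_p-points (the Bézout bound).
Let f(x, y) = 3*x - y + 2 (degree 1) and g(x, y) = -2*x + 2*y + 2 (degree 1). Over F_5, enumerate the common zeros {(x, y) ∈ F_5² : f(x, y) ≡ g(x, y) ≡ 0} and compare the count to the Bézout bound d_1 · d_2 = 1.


Common zeros: {(1, 0)}; count = 1; Bézout bound = 1.

deg(f) = 1, deg(g) = 1, so Bézout bound = 1.
Scan x ∈ F_5. For each x, list the y ∈ F_5 with f(x, y) ≡ 0 and those with g(x, y) ≡ 0 (mod 5); the common zeros in that column are the intersection.
  x = 0: f ≡ 0 at y ∈ {2}; g ≡ 0 at y ∈ {4}; common: ∅.
  x = 1: f ≡ 0 at y ∈ {0}; g ≡ 0 at y ∈ {0}; common: {0}.
  x = 2: f ≡ 0 at y ∈ {3}; g ≡ 0 at y ∈ {1}; common: ∅.
  x = 3: f ≡ 0 at y ∈ {1}; g ≡ 0 at y ∈ {2}; common: ∅.
  x = 4: f ≡ 0 at y ∈ {4}; g ≡ 0 at y ∈ {3}; common: ∅.
Collecting: common zeros = {(1, 0)}, so the count is 1.
Comparison with the Bézout bound: 1 ≤ 1 = deg(f)·deg(g), as expected for curves with no common component (the bound is attained).


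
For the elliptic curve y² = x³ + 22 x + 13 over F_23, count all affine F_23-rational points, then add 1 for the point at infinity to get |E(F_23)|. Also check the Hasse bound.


Affine points = {(0, 6), (0, 17), (1, 6), (1, 17), (4, 2), (4, 21), (5, 8), (5, 15), (6, 4), (6, 19), (7, 2), (7, 21), (12, 2), (12, 21), (13, 9), (13, 14), (14, 11), (14, 12), (18, 10), (18, 13), (20, 9), (20, 14), (22, 6), (22, 17)}; affine count = 24; |E(F_23)| = 25.

Discriminant check: Δ ∝ 4a³ + 27b² = 4·22³ + 27·13² = 4·10648 + 27·169 ≡ 5 (mod 23). Nonzero ⇒ E is nonsingular.
For each x ∈ F_23, compute rhs = x³ + 22·x + 13 mod 23, then count y ∈ F_23 with y² ≡ rhs.
  x = 0: rhs = 13, matching y values: 6, 17 (2 points).
  x = 1: rhs = 13, matching y values: 6, 17 (2 points).
  x = 2: rhs = 19, matching y values: none (0 points).
  x = 3: rhs = 14, matching y values: none (0 points).
  x = 4: rhs = 4, matching y values: 2, 21 (2 points).
  x = 5: rhs = 18, matching y values: 8, 15 (2 points).
  x = 6: rhs = 16, matching y values: 4, 19 (2 points).
  x = 7: rhs = 4, matching y values: 2, 21 (2 points).
  x = 8: rhs = 11, matching y values: none (0 points).
  x = 9: rhs = 20, matching y values: none (0 points).
  x = 10: rhs = 14, matching y values: none (0 points).
  x = 11: rhs = 22, matching y values: none (0 points).
  x = 12: rhs = 4, matching y values: 2, 21 (2 points).
  x = 13: rhs = 12, matching y values: 9, 14 (2 points).
  x = 14: rhs = 6, matching y values: 11, 12 (2 points).
  x = 15: rhs = 15, matching y values: none (0 points).
  x = 16: rhs = 22, matching y values: none (0 points).
  x = 17: rhs = 10, matching y values: none (0 points).
  x = 18: rhs = 8, matching y values: 10, 13 (2 points).
  x = 19: rhs = 22, matching y values: none (0 points).
  x = 20: rhs = 12, matching y values: 9, 14 (2 points).
  x = 21: rhs = 7, matching y values: none (0 points).
  x = 22: rhs = 13, matching y values: 6, 17 (2 points).
Total affine count: 24.
Full point count |E(F_23)| = 24 + 1 = 25.
Hasse bound: |25 − (23+1)| = |1| = 1 ≤ 2√23 ≈ 9.5917 ✓.


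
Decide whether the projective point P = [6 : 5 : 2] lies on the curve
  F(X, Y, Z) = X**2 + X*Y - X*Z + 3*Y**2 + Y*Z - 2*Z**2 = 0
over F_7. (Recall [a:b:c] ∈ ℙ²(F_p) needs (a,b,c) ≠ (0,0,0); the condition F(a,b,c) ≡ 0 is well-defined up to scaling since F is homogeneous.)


F(6,5,2) ≡ 5 (mod 7); P is NOT on the curve.

Evaluate F(6, 5, 2) term-by-term (mod 7).
  X**2 ↦ 1·36·1·1 = 36
  X*Y ↦ 1·6·5·1 = 30
  -X*Z ↦ -1·6·1·2 = -12
  3*Y**2 ↦ 3·1·25·1 = 75
  Y*Z ↦ 1·1·5·2 = 10
  -2*Z**2 ↦ -2·1·1·4 = -8
Sum: F(6, 5, 2) = (36) + (30) + (-12) + (75) + (10) + (-8) = 131.
Reducing mod 7: 131 ≡ 5 (mod 7).
Since F(a, b, c) ≡ 5 ≠ 0 (mod 7), P does NOT lie on the curve.


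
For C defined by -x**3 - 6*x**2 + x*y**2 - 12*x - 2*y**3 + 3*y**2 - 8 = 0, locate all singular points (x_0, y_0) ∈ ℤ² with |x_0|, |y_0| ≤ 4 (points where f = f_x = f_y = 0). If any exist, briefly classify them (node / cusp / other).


Singular points: {(-2, 0)}; classification: cusp.

Compute partial derivatives:
  f_x = -3*x**2 - 12*x + y**2 - 12.
  f_y = 2*x*y - 6*y**2 + 6*y.
Scan x_0 ∈ {−4, ..., 4}. For each x_0, f_y(x_0, y) is a polynomial in y; find its integer roots y ∈ {−4, ..., 4}, then test f_x and f at those candidates.
  x = -4: f_y(-4, y) = -6*y**2 - 2*y; vanishes at y ∈ {0}. (-4, 0): f_x = -12 ≠ 0.
  x = -3: f_y(-3, y) = -6*y**2; vanishes at y ∈ {0}. (-3, 0): f_x = -3 ≠ 0.
  x = -2: f_y(-2, y) = -6*y**2 + 2*y; vanishes at y ∈ {0}. (-2, 0): f_x = 0, f = 0 — SINGULAR.
  x = -1: f_y(-1, y) = -6*y**2 + 4*y; vanishes at y ∈ {0}. (-1, 0): f_x = -3 ≠ 0.
  x = 0: f_y(0, y) = -6*y**2 + 6*y; vanishes at y ∈ {0, 1}. (0, 0): f_x = -12 ≠ 0; (0, 1): f_x = -11 ≠ 0.
  x = 1: f_y(1, y) = -6*y**2 + 8*y; vanishes at y ∈ {0}. (1, 0): f_x = -27 ≠ 0.
  x = 2: f_y(2, y) = -6*y**2 + 10*y; vanishes at y ∈ {0}. (2, 0): f_x = -48 ≠ 0.
  x = 3: f_y(3, y) = -6*y**2 + 12*y; vanishes at y ∈ {0, 2}. (3, 0): f_x = -75 ≠ 0; (3, 2): f_x = -71 ≠ 0.
  x = 4: f_y(4, y) = -6*y**2 + 14*y; vanishes at y ∈ {0}. (4, 0): f_x = -108 ≠ 0.
Only singular point on the grid: (-2, 0).
Classify: substitute x = -2 + u, y = 0 + v and expand: f = -u**3 + u*v**2 - 2*v**3 + v**2.
No constant or linear terms (consistent with a singular point). Quadratic part: v**2. Cubic part: -u**3 + u*v**2 - 2*v**3.
The quadratic part v**2 is a perfect square, so there is a single (double) tangent line v = 0, i.e. y = 0. Restricting the cubic part to that line (v = 0) leaves -u**3 ≠ 0, so f is not divisible by v and the branch is v² ≈ u**3 to lowest order — this is a cusp.
Classification: cusp.


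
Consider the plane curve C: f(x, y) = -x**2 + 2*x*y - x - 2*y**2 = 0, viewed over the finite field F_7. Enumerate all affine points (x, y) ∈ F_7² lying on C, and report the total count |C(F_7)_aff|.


Affine F_7-points: {(0, 0), (1, 3), (1, 5), (4, 1), (4, 3), (5, 6), (6, 0), (6, 6)}; count = 8.

For each of the 49 pairs (x, y) ∈ F_7², evaluate f(x, y) mod 7. Record the zeros.
  x = 0: [0↦0, 1↦5, 2↦6, 3↦3, 4↦3, 5↦6, 6↦5]  zeros at y ∈ {0}
  x = 1: [0↦5, 1↦5, 2↦1, 3↦0, 4↦2, 5↦0, 6↦1]  zeros at y ∈ {3, 5}
  x = 2: [0↦1, 1↦3, 2↦1, 3↦2, 4↦6, 5↦6, 6↦2]  zeros at y ∈ ∅
  x = 3: [0↦2, 1↦6, 2↦6, 3↦2, 4↦1, 5↦3, 6↦1]  zeros at y ∈ ∅
  x = 4: [0↦1, 1↦0, 2↦2, 3↦0, 4↦1, 5↦5, 6↦5]  zeros at y ∈ {1, 3}
  x = 5: [0↦5, 1↦6, 2↦3, 3↦3, 4↦6, 5↦5, 6↦0]  zeros at y ∈ {6}
  x = 6: [0↦0, 1↦3, 2↦2, 3↦4, 4↦2, 5↦3, 6↦0]  zeros at y ∈ {0, 6}
Collecting zeros: affine points = {(0, 0), (1, 3), (1, 5), (4, 1), (4, 3), (5, 6), (6, 0), (6, 6)}.
Total count |C(F_7)_aff| = 8.


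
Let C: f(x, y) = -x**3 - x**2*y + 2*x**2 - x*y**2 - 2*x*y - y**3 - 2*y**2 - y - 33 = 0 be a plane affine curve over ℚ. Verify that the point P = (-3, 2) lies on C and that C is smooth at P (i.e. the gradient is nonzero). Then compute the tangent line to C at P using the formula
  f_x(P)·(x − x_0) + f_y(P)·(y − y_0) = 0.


Tangent line at P: -35*x - 12*y - 81 = 0.

Step 1: f(-3, 2) = 0, so P lies on C.
Step 2: partial derivatives
  f_x(x, y) = -3*x**2 - 2*x*y + 4*x - y**2 - 2*y, f_y(x, y) = -x**2 - 2*x*y - 2*x - 3*y**2 - 4*y - 1.
  f_x(P) = -35, f_y(P) = -12 (gradient nonzero, so P is smooth).
Step 3: tangent line at P: -35·(x − -3) + -12·(y − 2) = 0.
Expanding: -35*x - 12*y - 81 = 0.


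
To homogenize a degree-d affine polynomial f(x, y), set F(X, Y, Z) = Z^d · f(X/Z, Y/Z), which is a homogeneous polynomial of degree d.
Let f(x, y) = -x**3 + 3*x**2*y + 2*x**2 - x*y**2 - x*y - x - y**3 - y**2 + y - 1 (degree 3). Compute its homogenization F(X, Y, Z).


F(X, Y, Z) = -X**3 + 3*X**2*Y + 2*X**2*Z - X*Y**2 - X*Y*Z - X*Z**2 - Y**3 - Y**2*Z + Y*Z**2 - Z**3

deg(f) = 3.
Substitute x = X/Z, y = Y/Z into f, then multiply by Z^3.
  monomial -1·x^3·y^0 ↦ -1·X^3·Y^0·Z^0.
  monomial 3·x^2·y^1 ↦ 3·X^2·Y^1·Z^0.
  monomial 2·x^2·y^0 ↦ 2·X^2·Y^0·Z^1.
  monomial -1·x^1·y^2 ↦ -1·X^1·Y^2·Z^0.
  monomial -1·x^1·y^1 ↦ -1·X^1·Y^1·Z^1.
  monomial -1·x^1·y^0 ↦ -1·X^1·Y^0·Z^2.
  monomial -1·x^0·y^3 ↦ -1·X^0·Y^3·Z^0.
  monomial -1·x^0·y^2 ↦ -1·X^0·Y^2·Z^1.
  monomial 1·x^0·y^1 ↦ 1·X^0·Y^1·Z^2.
  monomial -1·x^0·y^0 ↦ -1·X^0·Y^0·Z^3.
Collecting: F(X, Y, Z) = -X**3 + 3*X**2*Y + 2*X**2*Z - X*Y**2 - X*Y*Z - X*Z**2 - Y**3 - Y**2*Z + Y*Z**2 - Z**3.


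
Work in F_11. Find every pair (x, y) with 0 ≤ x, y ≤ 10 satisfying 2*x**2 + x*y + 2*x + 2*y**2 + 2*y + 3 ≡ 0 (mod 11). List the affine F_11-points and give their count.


Affine F_11-points: {(4, 4)}; count = 1.

For each of the 121 pairs (x, y) ∈ F_11², evaluate f(x, y) mod 11. Record the zeros.
  x = 0: [0↦3, 1↦7, 2↦4, 3↦5, 4↦10, 5↦8, 6↦10, 7↦5, 8↦4, 9↦7, 10↦3]  zeros at y ∈ ∅
  x = 1: [0↦7, 1↦1, 2↦10, 3↦1, 4↦7, 5↦6, 6↦9, 7↦5, 8↦5, 9↦9, 10↦6]  zeros at y ∈ ∅
  x = 2: [0↦4, 1↦10, 2↦9, 3↦1, 4↦8, 5↦8, 6↦1, 7↦9, 8↦10, 9↦4, 10↦2]  zeros at y ∈ ∅
  x = 3: [0↦5, 1↦1, 2↦1, 3↦5, 4↦2, 5↦3, 6↦8, 7↦6, 8↦8, 9↦3, 10↦2]  zeros at y ∈ ∅
  x = 4: [0↦10, 1↦7, 2↦8, 3↦2, 4↦0, 5↦2, 6↦8, 7↦7, 8↦10, 9↦6, 10↦6]  zeros at y ∈ {4}
  x = 5: [0↦8, 1↦6, 2↦8, 3↦3, 4↦2, 5↦5, 6↦1, 7↦1, 8↦5, 9↦2, 10↦3]  zeros at y ∈ ∅
  x = 6: [0↦10, 1↦9, 2↦1, 3↦8, 4↦8, 5↦1, 6↦9, 7↦10, 8↦4, 9↦2, 10↦4]  zeros at y ∈ ∅
  x = 7: [0↦5, 1↦5, 2↦9, 3↦6, 4↦7, 5↦1, 6↦10, 7↦1, 8↦7, 9↦6, 10↦9]  zeros at y ∈ ∅
  x = 8: [0↦4, 1↦5, 2↦10, 3↦8, 4↦10, 5↦5, 6↦4, 7↦7, 8↦3, 9↦3, 10↦7]  zeros at y ∈ ∅
  x = 9: [0↦7, 1↦9, 2↦4, 3↦3, 4↦6, 5↦2, 6↦2, 7↦6, 8↦3, 9↦4, 10↦9]  zeros at y ∈ ∅
  x = 10: [0↦3, 1↦6, 2↦2, 3↦2, 4↦6, 5↦3, 6↦4, 7↦9, 8↦7, 9↦9, 10↦4]  zeros at y ∈ ∅
Collecting zeros: affine points = {(4, 4)}.
Total count |C(F_11)_aff| = 1.


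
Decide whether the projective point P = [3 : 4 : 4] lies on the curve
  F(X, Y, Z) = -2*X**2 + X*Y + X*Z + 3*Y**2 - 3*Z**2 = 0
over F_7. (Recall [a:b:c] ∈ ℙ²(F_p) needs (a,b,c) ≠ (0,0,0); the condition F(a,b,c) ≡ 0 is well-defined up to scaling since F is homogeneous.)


F(3,4,4) ≡ 6 (mod 7); P is NOT on the curve.

Evaluate F(3, 4, 4) term-by-term (mod 7).
  -2*X**2 ↦ -2·9·1·1 = -18
  X*Y ↦ 1·3·4·1 = 12
  X*Z ↦ 1·3·1·4 = 12
  3*Y**2 ↦ 3·1·16·1 = 48
  -3*Z**2 ↦ -3·1·1·16 = -48
Sum: F(3, 4, 4) = (-18) + (12) + (12) + (48) + (-48) = 6.
Reducing mod 7: 6 ≡ 6 (mod 7).
Since F(a, b, c) ≡ 6 ≠ 0 (mod 7), P does NOT lie on the curve.


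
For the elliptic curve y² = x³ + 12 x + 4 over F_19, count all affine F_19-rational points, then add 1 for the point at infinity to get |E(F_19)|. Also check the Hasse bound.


Affine points = {(0, 2), (0, 17), (1, 6), (1, 13), (2, 6), (2, 13), (6, 8), (6, 11), (8, 2), (8, 17), (9, 9), (9, 10), (11, 2), (11, 17), (13, 1), (13, 18), (14, 3), (14, 16), (15, 5), (15, 14), (16, 6), (16, 13)}; affine count = 22; |E(F_19)| = 23.

Discriminant check: Δ ∝ 4a³ + 27b² = 4·12³ + 27·4² = 4·1728 + 27·16 ≡ 10 (mod 19). Nonzero ⇒ E is nonsingular.
For each x ∈ F_19, compute rhs = x³ + 12·x + 4 mod 19, then count y ∈ F_19 with y² ≡ rhs.
  x = 0: rhs = 4, matching y values: 2, 17 (2 points).
  x = 1: rhs = 17, matching y values: 6, 13 (2 points).
  x = 2: rhs = 17, matching y values: 6, 13 (2 points).
  x = 3: rhs = 10, matching y values: none (0 points).
  x = 4: rhs = 2, matching y values: none (0 points).
  x = 5: rhs = 18, matching y values: none (0 points).
  x = 6: rhs = 7, matching y values: 8, 11 (2 points).
  x = 7: rhs = 13, matching y values: none (0 points).
  x = 8: rhs = 4, matching y values: 2, 17 (2 points).
  x = 9: rhs = 5, matching y values: 9, 10 (2 points).
  x = 10: rhs = 3, matching y values: none (0 points).
  x = 11: rhs = 4, matching y values: 2, 17 (2 points).
  x = 12: rhs = 14, matching y values: none (0 points).
  x = 13: rhs = 1, matching y values: 1, 18 (2 points).
  x = 14: rhs = 9, matching y values: 3, 16 (2 points).
  x = 15: rhs = 6, matching y values: 5, 14 (2 points).
  x = 16: rhs = 17, matching y values: 6, 13 (2 points).
  x = 17: rhs = 10, matching y values: none (0 points).
  x = 18: rhs = 10, matching y values: none (0 points).
Total affine count: 22.
Full point count |E(F_19)| = 22 + 1 = 23.
Hasse bound: |23 − (19+1)| = |3| = 3 ≤ 2√19 ≈ 8.7178 ✓.


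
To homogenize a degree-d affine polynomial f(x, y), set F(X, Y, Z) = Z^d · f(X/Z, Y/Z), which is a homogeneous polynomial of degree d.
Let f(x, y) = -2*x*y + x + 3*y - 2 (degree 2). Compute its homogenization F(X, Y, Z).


F(X, Y, Z) = -2*X*Y + X*Z + 3*Y*Z - 2*Z**2

deg(f) = 2.
Substitute x = X/Z, y = Y/Z into f, then multiply by Z^2.
  monomial -2·x^1·y^1 ↦ -2·X^1·Y^1·Z^0.
  monomial 1·x^1·y^0 ↦ 1·X^1·Y^0·Z^1.
  monomial 3·x^0·y^1 ↦ 3·X^0·Y^1·Z^1.
  monomial -2·x^0·y^0 ↦ -2·X^0·Y^0·Z^2.
Collecting: F(X, Y, Z) = -2*X*Y + X*Z + 3*Y*Z - 2*Z**2.
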